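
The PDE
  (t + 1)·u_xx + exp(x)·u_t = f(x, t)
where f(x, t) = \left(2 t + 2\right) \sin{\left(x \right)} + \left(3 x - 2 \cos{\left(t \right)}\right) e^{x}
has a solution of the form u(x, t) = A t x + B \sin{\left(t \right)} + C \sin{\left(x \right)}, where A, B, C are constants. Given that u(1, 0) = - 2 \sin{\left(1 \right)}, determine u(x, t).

Substitute the ansatz u = A t x + B \sin{\left(t \right)} + C \sin{\left(x \right)} into the left-hand side.
Derivatives of the ansatz:
  u_xx = - C \sin{\left(x \right)}
  u_t = A x + B \cos{\left(t \right)}
Term by term:
  (t + 1)·u_xx = - C t \sin{\left(x \right)} - C \sin{\left(x \right)}
  exp(x)·u_t = A x e^{x} + B e^{x} \cos{\left(t \right)}
So the left-hand side equals
  A x e^{x} + B e^{x} \cos{\left(t \right)} - C t \sin{\left(x \right)} - C \sin{\left(x \right)}
This must equal f(x, t) identically; expanded, f = 2 t \sin{\left(x \right)} + 3 x e^{x} - 2 e^{x} \cos{\left(t \right)} + 2 \sin{\left(x \right)}.
Matching coefficients of the independent functions:
  [t \sin{\left(x \right)}, \sin{\left(x \right)}]:  - C = 2
  [x e^{x}]:  A = 3
  [e^{x} \cos{\left(t \right)}]:  B = -2
Solving: A = 3, B = -2, C = -2.
Check against the point condition:
  u(1, 0) = - 2 \sin{\left(1 \right)}  ⟹  C \sin{\left(1 \right)} = - 2 \sin{\left(1 \right)}  ✓
Hence u(x, t) = 3 t x - 2 \sin{\left(t \right)} - 2 \sin{\left(x \right)}.

Answer: u(x, t) = 3 t x - 2 \sin{\left(t \right)} - 2 \sin{\left(x \right)}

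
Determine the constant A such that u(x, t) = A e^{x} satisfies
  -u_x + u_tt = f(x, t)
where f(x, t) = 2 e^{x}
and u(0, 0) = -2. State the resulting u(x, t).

Answer: u(x, t) = - 2 e^{x}

Derivation:
Substitute the ansatz u = A e^{x} into the left-hand side.
Derivatives of the ansatz:
  u_x = A e^{x}
  u_tt = 0
Term by term:
  -u_x = - A e^{x}
  u_tt = 0
So the left-hand side equals
  - A e^{x}
This must equal f(x, t) = 2 e^{x} identically.
Matching coefficients of the independent functions:
  [e^{x}]:  - A = 2
Solving: A = -2.
Check against the point condition:
  u(0, 0) = -2  ⟹  A = -2  ✓
Hence u(x, t) = - 2 e^{x}.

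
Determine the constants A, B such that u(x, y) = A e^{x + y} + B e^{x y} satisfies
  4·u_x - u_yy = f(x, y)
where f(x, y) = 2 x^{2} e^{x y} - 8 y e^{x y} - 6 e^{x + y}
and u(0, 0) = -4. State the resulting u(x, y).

Substitute the ansatz u = A e^{x + y} + B e^{x y} into the left-hand side.
Derivatives of the ansatz:
  u_x = A e^{x} e^{y} + B y e^{x y}
  u_yy = A e^{x} e^{y} + B x^{2} e^{x y}
Term by term:
  4·u_x = 4 A e^{x} e^{y} + 4 B y e^{x y}
  -u_yy = - A e^{x} e^{y} - B x^{2} e^{x y}
So the left-hand side equals
  3 A e^{x} e^{y} - B x^{2} e^{x y} + 4 B y e^{x y}
This must equal f(x, y) identically; expanded, f = 2 x^{2} e^{x y} - 8 y e^{x y} - 6 e^{x} e^{y}.
Matching coefficients of the independent functions:
  [x^{2} e^{x y}]:  - B = 2
  [y e^{x y}]:  4 B = -8
  [e^{x} e^{y}]:  3 A = -6
Solving: A = -2, B = -2.
Check against the point condition:
  u(0, 0) = -4  ⟹  A + B = -4  ✓
Hence u(x, y) = - 2 e^{x y} - 2 e^{x + y}.

Answer: u(x, y) = - 2 e^{x y} - 2 e^{x + y}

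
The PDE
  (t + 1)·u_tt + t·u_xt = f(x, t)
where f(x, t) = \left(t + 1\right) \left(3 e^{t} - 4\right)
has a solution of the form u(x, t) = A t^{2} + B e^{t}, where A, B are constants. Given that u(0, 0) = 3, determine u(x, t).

Substitute the ansatz u = A t^{2} + B e^{t} into the left-hand side.
Derivatives of the ansatz:
  u_tt = 2 A + B e^{t}
  u_xt = 0
Term by term:
  (t + 1)·u_tt = 2 A t + 2 A + B t e^{t} + B e^{t}
  t·u_xt = 0
So the left-hand side equals
  2 A t + 2 A + B t e^{t} + B e^{t}
This must equal f(x, t) identically; expanded, f = 3 t e^{t} - 4 t + 3 e^{t} - 4.
Matching coefficients of the independent functions:
  [constant term, t]:  2 A = -4
  [t e^{t}, e^{t}]:  B = 3
Solving: A = -2, B = 3.
Check against the point condition:
  u(0, 0) = 3  ⟹  B = 3  ✓
Hence u(x, t) = - 2 t^{2} + 3 e^{t}.

Answer: u(x, t) = - 2 t^{2} + 3 e^{t}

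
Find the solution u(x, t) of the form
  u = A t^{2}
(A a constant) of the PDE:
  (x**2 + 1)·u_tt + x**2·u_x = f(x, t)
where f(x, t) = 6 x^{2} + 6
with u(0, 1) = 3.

Answer: u(x, t) = 3 t^{2}

Derivation:
Substitute the ansatz u = A t^{2} into the left-hand side.
Derivatives of the ansatz:
  u_tt = 2 A
  u_x = 0
Term by term:
  (x**2 + 1)·u_tt = 2 A x^{2} + 2 A
  x**2·u_x = 0
So the left-hand side equals
  2 A x^{2} + 2 A
This must equal f(x, t) = 6 x^{2} + 6 identically.
Matching coefficients of the independent functions:
  [constant term, x^{2}]:  2 A = 6
Solving: A = 3.
Check against the point condition:
  u(0, 1) = 3  ⟹  A = 3  ✓
Hence u(x, t) = 3 t^{2}.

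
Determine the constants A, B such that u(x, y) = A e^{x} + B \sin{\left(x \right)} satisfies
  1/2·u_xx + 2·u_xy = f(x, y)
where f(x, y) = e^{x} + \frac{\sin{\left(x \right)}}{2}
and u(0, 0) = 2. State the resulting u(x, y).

Answer: u(x, y) = 2 e^{x} - \sin{\left(x \right)}

Derivation:
Substitute the ansatz u = A e^{x} + B \sin{\left(x \right)} into the left-hand side.
Derivatives of the ansatz:
  u_xx = A e^{x} - B \sin{\left(x \right)}
  u_xy = 0
Term by term:
  1/2·u_xx = \frac{A e^{x}}{2} - \frac{B \sin{\left(x \right)}}{2}
  2·u_xy = 0
So the left-hand side equals
  \frac{A e^{x}}{2} - \frac{B \sin{\left(x \right)}}{2}
This must equal f(x, y) = e^{x} + \frac{\sin{\left(x \right)}}{2} identically.
Matching coefficients of the independent functions:
  [e^{x}]:  \frac{A}{2} = 1
  [\sin{\left(x \right)}]:  - \frac{B}{2} = \frac{1}{2}
Solving: A = 2, B = -1.
Check against the point condition:
  u(0, 0) = 2  ⟹  A = 2  ✓
Hence u(x, y) = 2 e^{x} - \sin{\left(x \right)}.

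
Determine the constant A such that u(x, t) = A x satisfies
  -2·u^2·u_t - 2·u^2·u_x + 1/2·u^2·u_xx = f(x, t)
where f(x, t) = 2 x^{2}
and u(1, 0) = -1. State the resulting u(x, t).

Substitute the ansatz u = A x into the left-hand side.
Derivatives of the ansatz:
  u_t = 0
  u_x = A
  u_xx = 0
Term by term:
  -2·u^2·u_t = 0
  -2·u^2·u_x = - 2 A^{3} x^{2}
  1/2·u^2·u_xx = 0
So the left-hand side equals
  - 2 A^{3} x^{2}
This must equal f(x, t) = 2 x^{2} identically.
Matching coefficients of the independent functions:
  [x^{2}]:  - 2 A^{3} = 2
Solving: A = -1.
Check against the point condition:
  u(1, 0) = -1  ⟹  A = -1  ✓
Hence u(x, t) = - x.

Answer: u(x, t) = - x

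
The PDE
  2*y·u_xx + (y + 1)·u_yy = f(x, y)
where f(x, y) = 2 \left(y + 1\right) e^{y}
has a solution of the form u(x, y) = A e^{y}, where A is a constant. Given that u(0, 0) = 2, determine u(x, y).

Substitute the ansatz u = A e^{y} into the left-hand side.
Derivatives of the ansatz:
  u_xx = 0
  u_yy = A e^{y}
Term by term:
  2*y·u_xx = 0
  (y + 1)·u_yy = A y e^{y} + A e^{y}
So the left-hand side equals
  A y e^{y} + A e^{y}
This must equal f(x, y) identically; expanded, f = 2 y e^{y} + 2 e^{y}.
Matching coefficients of the independent functions:
  [y e^{y}, e^{y}]:  A = 2
Solving: A = 2.
Check against the point condition:
  u(0, 0) = 2  ⟹  A = 2  ✓
Hence u(x, y) = 2 e^{y}.

Answer: u(x, y) = 2 e^{y}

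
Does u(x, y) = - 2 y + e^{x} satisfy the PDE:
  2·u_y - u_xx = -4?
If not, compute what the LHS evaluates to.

Answer: No, the LHS evaluates to - e^{x} - 4

Derivation:
Evaluate each term of the left-hand side for u = - 2 y + e^{x}.
Derivatives:
  u_y = -2
  u_xx = e^{x}
Terms:
  2·u_y = -4
  -u_xx = - e^{x}
Sum: LHS = - e^{x} - 4
Given right-hand side: -4. Difference LHS − RHS = - e^{x} ≠ 0, so u is not a solution.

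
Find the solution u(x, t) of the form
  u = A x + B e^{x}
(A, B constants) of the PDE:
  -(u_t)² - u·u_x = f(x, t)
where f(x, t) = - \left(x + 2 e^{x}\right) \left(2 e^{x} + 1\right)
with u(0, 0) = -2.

Substitute the ansatz u = A x + B e^{x} into the left-hand side.
Derivatives of the ansatz:
  u_t = 0
  u_x = A + B e^{x}
Term by term:
  -(u_t)² = 0
  -u·u_x = - A^{2} x - A B x e^{x} - A B e^{x} - B^{2} e^{2 x}
So the left-hand side equals
  - A^{2} x - A B x e^{x} - A B e^{x} - B^{2} e^{2 x}
This must equal f(x, t) identically; expanded, f = - 2 x e^{x} - x - 4 e^{2 x} - 2 e^{x}.
Matching coefficients of the independent functions:
  [x]:  - A^{2} = -1
  [x e^{x}, e^{x}]:  - A B = -2
  [e^{2 x}]:  - B^{2} = -4
These equations allow (A, B) = (-1, -2) or (1, 2).
Impose the point condition(s):
  u(0, 0) = -2  ⟹  B = -2
Only A = -1, B = -2 satisfies everything.
Hence u(x, t) = - x - 2 e^{x}.

Answer: u(x, t) = - x - 2 e^{x}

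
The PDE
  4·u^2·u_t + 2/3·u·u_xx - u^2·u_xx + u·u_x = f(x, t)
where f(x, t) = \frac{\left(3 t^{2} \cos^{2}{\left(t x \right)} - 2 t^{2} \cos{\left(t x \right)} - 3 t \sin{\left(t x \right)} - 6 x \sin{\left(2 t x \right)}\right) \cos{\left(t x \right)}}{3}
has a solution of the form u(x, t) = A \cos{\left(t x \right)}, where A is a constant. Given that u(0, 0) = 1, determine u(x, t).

Substitute the ansatz u = A \cos{\left(t x \right)} into the left-hand side.
Derivatives of the ansatz:
  u_t = - A x \sin{\left(t x \right)}
  u_xx = - A t^{2} \cos{\left(t x \right)}
  u_x = - A t \sin{\left(t x \right)}
Term by term:
  4·u^2·u_t = - 4 A^{3} x \sin{\left(t x \right)} \cos^{2}{\left(t x \right)}
  2/3·u·u_xx = - \frac{2 A^{2} t^{2} \cos^{2}{\left(t x \right)}}{3}
  -u^2·u_xx = A^{3} t^{2} \cos^{3}{\left(t x \right)}
  u·u_x = - A^{2} t \sin{\left(t x \right)} \cos{\left(t x \right)}
So the left-hand side equals
  A^{3} t^{2} \cos^{3}{\left(t x \right)} - 4 A^{3} x \sin{\left(t x \right)} \cos^{2}{\left(t x \right)} - \frac{2 A^{2} t^{2} \cos^{2}{\left(t x \right)}}{3} - A^{2} t \sin{\left(t x \right)} \cos{\left(t x \right)}
This must equal f(x, t) identically; expanded, f = t^{2} \cos^{3}{\left(t x \right)} - \frac{2 t^{2} \cos^{2}{\left(t x \right)}}{3} - t \sin{\left(t x \right)} \cos{\left(t x \right)} - 4 x \sin{\left(t x \right)} \cos^{2}{\left(t x \right)}.
Matching coefficients of the independent functions:
  [t^{2} \cos^{2}{\left(t x \right)}]:  - \frac{2 A^{2}}{3} = - \frac{2}{3}
  [t^{2} \cos^{3}{\left(t x \right)}]:  A^{3} = 1
  [t \sin{\left(t x \right)} \cos{\left(t x \right)}]:  - A^{2} = -1
  [x \sin{\left(t x \right)} \cos^{2}{\left(t x \right)}]:  - 4 A^{3} = -4
Solving: A = 1.
Check against the point condition:
  u(0, 0) = 1  ⟹  A = 1  ✓
Hence u(x, t) = \cos{\left(t x \right)}.

Answer: u(x, t) = \cos{\left(t x \right)}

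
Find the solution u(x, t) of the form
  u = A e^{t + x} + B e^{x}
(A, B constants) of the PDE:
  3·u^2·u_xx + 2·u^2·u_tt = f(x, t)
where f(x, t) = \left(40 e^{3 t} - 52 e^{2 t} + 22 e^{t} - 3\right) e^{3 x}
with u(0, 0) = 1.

Substitute the ansatz u = A e^{t + x} + B e^{x} into the left-hand side.
Derivatives of the ansatz:
  u_xx = A e^{t} e^{x} + B e^{x}
  u_tt = A e^{t} e^{x}
Term by term:
  3·u^2·u_xx = 3 A^{3} e^{3 t} e^{3 x} + 9 A^{2} B e^{2 t} e^{3 x} + 9 A B^{2} e^{t} e^{3 x} + 3 B^{3} e^{3 x}
  2·u^2·u_tt = 2 A^{3} e^{3 t} e^{3 x} + 4 A^{2} B e^{2 t} e^{3 x} + 2 A B^{2} e^{t} e^{3 x}
So the left-hand side equals
  5 A^{3} e^{3 t} e^{3 x} + 13 A^{2} B e^{2 t} e^{3 x} + 11 A B^{2} e^{t} e^{3 x} + 3 B^{3} e^{3 x}
This must equal f(x, t) identically; expanded, f = 40 e^{3 t} e^{3 x} - 52 e^{2 t} e^{3 x} + 22 e^{t} e^{3 x} - 3 e^{3 x}.
Matching coefficients of the independent functions:
  [e^{t} e^{3 x}]:  11 A B^{2} = 22
  [e^{2 t} e^{3 x}]:  13 A^{2} B = -52
  [e^{3 t} e^{3 x}]:  5 A^{3} = 40
  [e^{3 x}]:  3 B^{3} = -3
Solving: A = 2, B = -1.
Check against the point condition:
  u(0, 0) = 1  ⟹  A + B = 1  ✓
Hence u(x, t) = - e^{x} + 2 e^{t + x}.

Answer: u(x, t) = - e^{x} + 2 e^{t + x}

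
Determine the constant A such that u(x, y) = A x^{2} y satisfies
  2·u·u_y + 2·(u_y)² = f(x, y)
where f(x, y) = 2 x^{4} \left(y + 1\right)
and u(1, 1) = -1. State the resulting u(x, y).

Substitute the ansatz u = A x^{2} y into the left-hand side.
Derivatives of the ansatz:
  u_y = A x^{2}
Term by term:
  2·u·u_y = 2 A^{2} x^{4} y
  2·(u_y)² = 2 A^{2} x^{4}
So the left-hand side equals
  2 A^{2} x^{4} y + 2 A^{2} x^{4}
This must equal f(x, y) identically; expanded, f = 2 x^{4} y + 2 x^{4}.
Matching coefficients of the independent functions:
  [x^{4}, x^{4} y]:  2 A^{2} = 2
These equations allow (A) = (-1) or (1).
Impose the point condition(s):
  u(1, 1) = -1  ⟹  A = -1
Only A = -1 satisfies everything.
Hence u(x, y) = - x^{2} y.

Answer: u(x, y) = - x^{2} y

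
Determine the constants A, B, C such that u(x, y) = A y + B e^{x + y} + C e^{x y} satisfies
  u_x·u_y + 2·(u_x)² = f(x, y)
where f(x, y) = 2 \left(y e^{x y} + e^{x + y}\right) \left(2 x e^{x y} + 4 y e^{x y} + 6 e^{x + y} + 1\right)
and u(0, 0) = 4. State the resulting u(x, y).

Answer: u(x, y) = y + 2 e^{x y} + 2 e^{x + y}

Derivation:
Substitute the ansatz u = A y + B e^{x + y} + C e^{x y} into the left-hand side.
Derivatives of the ansatz:
  u_x = B e^{x} e^{y} + C y e^{x y}
  u_y = A + B e^{x} e^{y} + C x e^{x y}
Term by term:
  u_x·u_y = A B e^{x} e^{y} + A C y e^{x y} + B^{2} e^{2 x} e^{2 y} + B C x e^{x} e^{y} e^{x y} + B C y e^{x} e^{y} e^{x y} + C^{2} x y e^{2 x y}
  2·(u_x)² = 2 B^{2} e^{2 x} e^{2 y} + 4 B C y e^{x} e^{y} e^{x y} + 2 C^{2} y^{2} e^{2 x y}
So the left-hand side equals
  A B e^{x} e^{y} + A C y e^{x y} + 3 B^{2} e^{2 x} e^{2 y} + B C x e^{x} e^{y} e^{x y} + 5 B C y e^{x} e^{y} e^{x y} + C^{2} x y e^{2 x y} + 2 C^{2} y^{2} e^{2 x y}
This must equal f(x, y) identically; expanded, f = 4 x y e^{2 x y} + 4 x e^{x} e^{y} e^{x y} + 8 y^{2} e^{2 x y} + 20 y e^{x} e^{y} e^{x y} + 2 y e^{x y} + 12 e^{2 x} e^{2 y} + 2 e^{x} e^{y}.
Matching coefficients of the independent functions:
  [y e^{x y}]:  A C = 2
  [y^{2} e^{2 x y}]:  2 C^{2} = 8
  [e^{x} e^{y}]:  A B = 2
  [e^{2 x} e^{2 y}]:  3 B^{2} = 12
  [x y e^{2 x y}]:  C^{2} = 4
  [x e^{x} e^{y} e^{x y}]:  B C = 4
  [y e^{x} e^{y} e^{x y}]:  5 B C = 20
These equations allow (A, B, C) = (-1, -2, -2) or (1, 2, 2).
Impose the point condition(s):
  u(0, 0) = 4  ⟹  B + C = 4
Only A = 1, B = 2, C = 2 satisfies everything.
Hence u(x, y) = y + 2 e^{x y} + 2 e^{x + y}.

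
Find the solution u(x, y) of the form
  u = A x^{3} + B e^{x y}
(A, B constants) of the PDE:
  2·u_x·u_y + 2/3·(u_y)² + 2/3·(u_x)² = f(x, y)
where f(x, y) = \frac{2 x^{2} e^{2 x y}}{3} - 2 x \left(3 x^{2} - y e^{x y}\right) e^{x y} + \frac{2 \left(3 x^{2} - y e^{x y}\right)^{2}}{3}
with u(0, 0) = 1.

Answer: u(x, y) = - x^{3} + e^{x y}

Derivation:
Substitute the ansatz u = A x^{3} + B e^{x y} into the left-hand side.
Derivatives of the ansatz:
  u_x = 3 A x^{2} + B y e^{x y}
  u_y = B x e^{x y}
Term by term:
  2·u_x·u_y = 6 A B x^{3} e^{x y} + 2 B^{2} x y e^{2 x y}
  2/3·(u_y)² = \frac{2 B^{2} x^{2} e^{2 x y}}{3}
  2/3·(u_x)² = 6 A^{2} x^{4} + 4 A B x^{2} y e^{x y} + \frac{2 B^{2} y^{2} e^{2 x y}}{3}
So the left-hand side equals
  6 A^{2} x^{4} + 6 A B x^{3} e^{x y} + 4 A B x^{2} y e^{x y} + \frac{2 B^{2} x^{2} e^{2 x y}}{3} + 2 B^{2} x y e^{2 x y} + \frac{2 B^{2} y^{2} e^{2 x y}}{3}
This must equal f(x, y) identically; expanded, f = 6 x^{4} - 6 x^{3} e^{x y} - 4 x^{2} y e^{x y} + \frac{2 x^{2} e^{2 x y}}{3} + 2 x y e^{2 x y} + \frac{2 y^{2} e^{2 x y}}{3}.
Matching coefficients of the independent functions:
  [x^{4}]:  6 A^{2} = 6
  [x^{2} e^{2 x y}, y^{2} e^{2 x y}]:  \frac{2 B^{2}}{3} = \frac{2}{3}
  [x^{3} e^{x y}]:  6 A B = -6
  [x y e^{2 x y}]:  2 B^{2} = 2
  [x^{2} y e^{x y}]:  4 A B = -4
These equations allow (A, B) = (-1, 1) or (1, -1).
Impose the point condition(s):
  u(0, 0) = 1  ⟹  B = 1
Only A = -1, B = 1 satisfies everything.
Hence u(x, y) = - x^{3} + e^{x y}.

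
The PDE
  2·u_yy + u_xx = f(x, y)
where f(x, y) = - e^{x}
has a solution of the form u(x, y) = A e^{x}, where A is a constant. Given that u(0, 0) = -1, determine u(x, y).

Substitute the ansatz u = A e^{x} into the left-hand side.
Derivatives of the ansatz:
  u_yy = 0
  u_xx = A e^{x}
Term by term:
  2·u_yy = 0
  u_xx = A e^{x}
So the left-hand side equals
  A e^{x}
This must equal f(x, y) = - e^{x} identically.
Matching coefficients of the independent functions:
  [e^{x}]:  A = -1
Solving: A = -1.
Check against the point condition:
  u(0, 0) = -1  ⟹  A = -1  ✓
Hence u(x, y) = - e^{x}.

Answer: u(x, y) = - e^{x}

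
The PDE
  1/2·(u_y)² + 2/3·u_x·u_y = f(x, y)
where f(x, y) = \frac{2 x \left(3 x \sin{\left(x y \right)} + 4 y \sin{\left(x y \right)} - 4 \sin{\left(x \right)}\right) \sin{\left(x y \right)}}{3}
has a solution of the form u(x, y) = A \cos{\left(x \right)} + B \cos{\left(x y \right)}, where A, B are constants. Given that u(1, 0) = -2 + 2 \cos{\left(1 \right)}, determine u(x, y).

Answer: u(x, y) = 2 \cos{\left(x \right)} - 2 \cos{\left(x y \right)}

Derivation:
Substitute the ansatz u = A \cos{\left(x \right)} + B \cos{\left(x y \right)} into the left-hand side.
Derivatives of the ansatz:
  u_y = - B x \sin{\left(x y \right)}
  u_x = - A \sin{\left(x \right)} - B y \sin{\left(x y \right)}
Term by term:
  1/2·(u_y)² = \frac{B^{2} x^{2} \sin^{2}{\left(x y \right)}}{2}
  2/3·u_x·u_y = \frac{2 A B x \sin{\left(x \right)} \sin{\left(x y \right)}}{3} + \frac{2 B^{2} x y \sin^{2}{\left(x y \right)}}{3}
So the left-hand side equals
  \frac{2 A B x \sin{\left(x \right)} \sin{\left(x y \right)}}{3} + \frac{B^{2} x^{2} \sin^{2}{\left(x y \right)}}{2} + \frac{2 B^{2} x y \sin^{2}{\left(x y \right)}}{3}
This must equal f(x, y) identically; expanded, f = 2 x^{2} \sin^{2}{\left(x y \right)} + \frac{8 x y \sin^{2}{\left(x y \right)}}{3} - \frac{8 x \sin{\left(x \right)} \sin{\left(x y \right)}}{3}.
Matching coefficients of the independent functions:
  [x^{2} \sin^{2}{\left(x y \right)}]:  \frac{B^{2}}{2} = 2
  [x y \sin^{2}{\left(x y \right)}]:  \frac{2 B^{2}}{3} = \frac{8}{3}
  [x \sin{\left(x \right)} \sin{\left(x y \right)}]:  \frac{2 A B}{3} = - \frac{8}{3}
These equations allow (A, B) = (-2, 2) or (2, -2).
Impose the point condition(s):
  u(1, 0) = -2 + 2 \cos{\left(1 \right)}  ⟹  A \cos{\left(1 \right)} + B = -2 + 2 \cos{\left(1 \right)}
Only A = 2, B = -2 satisfies everything.
Hence u(x, y) = 2 \cos{\left(x \right)} - 2 \cos{\left(x y \right)}.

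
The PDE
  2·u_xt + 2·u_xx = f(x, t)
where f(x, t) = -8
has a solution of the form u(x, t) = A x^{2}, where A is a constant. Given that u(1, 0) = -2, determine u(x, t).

Substitute the ansatz u = A x^{2} into the left-hand side.
Derivatives of the ansatz:
  u_xt = 0
  u_xx = 2 A
Term by term:
  2·u_xt = 0
  2·u_xx = 4 A
So the left-hand side equals
  4 A
This must equal f(x, t) = -8 identically.
Matching coefficients of the independent functions:
  [constant term]:  4 A = -8
Solving: A = -2.
Check against the point condition:
  u(1, 0) = -2  ⟹  A = -2  ✓
Hence u(x, t) = - 2 x^{2}.

Answer: u(x, t) = - 2 x^{2}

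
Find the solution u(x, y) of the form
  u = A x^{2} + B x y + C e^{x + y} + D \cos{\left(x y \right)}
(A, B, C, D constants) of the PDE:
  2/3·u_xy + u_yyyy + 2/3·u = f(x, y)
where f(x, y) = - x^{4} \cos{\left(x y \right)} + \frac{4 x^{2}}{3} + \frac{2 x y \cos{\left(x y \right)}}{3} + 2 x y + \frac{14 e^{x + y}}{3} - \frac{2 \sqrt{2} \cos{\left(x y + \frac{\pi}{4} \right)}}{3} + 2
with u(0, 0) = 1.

Substitute the ansatz u = A x^{2} + B x y + C e^{x + y} + D \cos{\left(x y \right)} into the left-hand side.
Derivatives of the ansatz:
  u_xy = B + C e^{x} e^{y} - D x y \cos{\left(x y \right)} - D \sin{\left(x y \right)}
  u_yyyy = C e^{x} e^{y} + D x^{4} \cos{\left(x y \right)}
Term by term:
  2/3·u_xy = \frac{2 B}{3} + \frac{2 C e^{x} e^{y}}{3} - \frac{2 D x y \cos{\left(x y \right)}}{3} - \frac{2 D \sin{\left(x y \right)}}{3}
  u_yyyy = C e^{x} e^{y} + D x^{4} \cos{\left(x y \right)}
  2/3·u = \frac{2 A x^{2}}{3} + \frac{2 B x y}{3} + \frac{2 C e^{x} e^{y}}{3} + \frac{2 D \cos{\left(x y \right)}}{3}
So the left-hand side equals
  \frac{2 A x^{2}}{3} + \frac{2 B x y}{3} + \frac{2 B}{3} + \frac{7 C e^{x} e^{y}}{3} + D x^{4} \cos{\left(x y \right)} - \frac{2 D x y \cos{\left(x y \right)}}{3} - \frac{2 D \sin{\left(x y \right)}}{3} + \frac{2 D \cos{\left(x y \right)}}{3}
This must equal f(x, y) identically; expanded, f = - x^{4} \cos{\left(x y \right)} + \frac{4 x^{2}}{3} + \frac{2 x y \cos{\left(x y \right)}}{3} + 2 x y + \frac{14 e^{x} e^{y}}{3} + \frac{2 \sin{\left(x y \right)}}{3} - \frac{2 \cos{\left(x y \right)}}{3} + 2.
Matching coefficients of the independent functions:
  [constant term, x y]:  \frac{2 B}{3} = 2
  [x^{2}]:  \frac{2 A}{3} = \frac{4}{3}
  [x^{4} \cos{\left(x y \right)}]:  D = -1
  [e^{x} e^{y}]:  \frac{7 C}{3} = \frac{14}{3}
  [x y \cos{\left(x y \right)}, \sin{\left(x y \right)}]:  - \frac{2 D}{3} = \frac{2}{3}
  [\cos{\left(x y \right)}]:  \frac{2 D}{3} = - \frac{2}{3}
Solving: A = 2, B = 3, C = 2, D = -1.
Check against the point condition:
  u(0, 0) = 1  ⟹  C + D = 1  ✓
Hence u(x, y) = 2 x^{2} + 3 x y + 2 e^{x + y} - \cos{\left(x y \right)}.

Answer: u(x, y) = 2 x^{2} + 3 x y + 2 e^{x + y} - \cos{\left(x y \right)}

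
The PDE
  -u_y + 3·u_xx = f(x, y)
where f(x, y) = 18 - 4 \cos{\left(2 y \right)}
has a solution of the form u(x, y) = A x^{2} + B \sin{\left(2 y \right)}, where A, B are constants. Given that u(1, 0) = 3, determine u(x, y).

Substitute the ansatz u = A x^{2} + B \sin{\left(2 y \right)} into the left-hand side.
Derivatives of the ansatz:
  u_y = 2 B \cos{\left(2 y \right)}
  u_xx = 2 A
Term by term:
  -u_y = - 2 B \cos{\left(2 y \right)}
  3·u_xx = 6 A
So the left-hand side equals
  6 A - 2 B \cos{\left(2 y \right)}
This must equal f(x, y) = 18 - 4 \cos{\left(2 y \right)} identically.
Matching coefficients of the independent functions:
  [constant term]:  6 A = 18
  [\cos{\left(2 y \right)}]:  - 2 B = -4
Solving: A = 3, B = 2.
Check against the point condition:
  u(1, 0) = 3  ⟹  A = 3  ✓
Hence u(x, y) = 3 x^{2} + 2 \sin{\left(2 y \right)}.

Answer: u(x, y) = 3 x^{2} + 2 \sin{\left(2 y \right)}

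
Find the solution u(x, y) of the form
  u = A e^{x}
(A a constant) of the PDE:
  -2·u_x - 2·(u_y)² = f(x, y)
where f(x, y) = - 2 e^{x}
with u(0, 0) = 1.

Substitute the ansatz u = A e^{x} into the left-hand side.
Derivatives of the ansatz:
  u_x = A e^{x}
  u_y = 0
Term by term:
  -2·u_x = - 2 A e^{x}
  -2·(u_y)² = 0
So the left-hand side equals
  - 2 A e^{x}
This must equal f(x, y) = - 2 e^{x} identically.
Matching coefficients of the independent functions:
  [e^{x}]:  - 2 A = -2
Solving: A = 1.
Check against the point condition:
  u(0, 0) = 1  ⟹  A = 1  ✓
Hence u(x, y) = e^{x}.

Answer: u(x, y) = e^{x}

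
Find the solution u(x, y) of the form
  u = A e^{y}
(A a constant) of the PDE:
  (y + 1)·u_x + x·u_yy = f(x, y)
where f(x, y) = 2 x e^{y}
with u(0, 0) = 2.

Answer: u(x, y) = 2 e^{y}

Derivation:
Substitute the ansatz u = A e^{y} into the left-hand side.
Derivatives of the ansatz:
  u_x = 0
  u_yy = A e^{y}
Term by term:
  (y + 1)·u_x = 0
  x·u_yy = A x e^{y}
So the left-hand side equals
  A x e^{y}
This must equal f(x, y) = 2 x e^{y} identically.
Matching coefficients of the independent functions:
  [x e^{y}]:  A = 2
Solving: A = 2.
Check against the point condition:
  u(0, 0) = 2  ⟹  A = 2  ✓
Hence u(x, y) = 2 e^{y}.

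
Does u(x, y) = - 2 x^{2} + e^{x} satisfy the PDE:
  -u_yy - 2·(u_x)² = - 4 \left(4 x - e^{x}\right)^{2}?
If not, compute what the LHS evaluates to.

Answer: No, the LHS evaluates to - 2 \left(4 x - e^{x}\right)^{2}

Derivation:
Evaluate each term of the left-hand side for u = - 2 x^{2} + e^{x}.
Derivatives:
  u_yy = 0
  u_x = - 4 x + e^{x}
Terms:
  -u_yy = 0
  -2·(u_x)² = - 2 \left(4 x - e^{x}\right)^{2}
Sum: LHS = - 2 \left(4 x - e^{x}\right)^{2}
Given right-hand side: - 4 \left(4 x - e^{x}\right)^{2}. Difference LHS − RHS = 2 \left(4 x - e^{x}\right)^{2} ≠ 0, so u is not a solution.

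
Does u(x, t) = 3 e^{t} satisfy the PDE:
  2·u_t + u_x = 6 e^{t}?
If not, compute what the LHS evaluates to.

Evaluate each term of the left-hand side for u = 3 e^{t}.
Derivatives:
  u_t = 3 e^{t}
  u_x = 0
Terms:
  2·u_t = 6 e^{t}
  u_x = 0
Sum: LHS = 6 e^{t}
This is exactly the given right-hand side, so u is a solution.

Answer: Yes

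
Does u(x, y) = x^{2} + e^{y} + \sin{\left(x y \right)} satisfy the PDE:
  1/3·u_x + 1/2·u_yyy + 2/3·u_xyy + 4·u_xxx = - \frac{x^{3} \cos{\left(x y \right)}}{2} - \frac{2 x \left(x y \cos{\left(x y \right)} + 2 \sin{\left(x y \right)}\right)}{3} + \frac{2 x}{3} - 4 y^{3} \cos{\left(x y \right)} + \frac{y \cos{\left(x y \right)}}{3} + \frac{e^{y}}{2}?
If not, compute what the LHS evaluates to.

Evaluate each term of the left-hand side for u = x^{2} + e^{y} + \sin{\left(x y \right)}.
Derivatives:
  u_x = 2 x + y \cos{\left(x y \right)}
  u_yyy = - x^{3} \cos{\left(x y \right)} + e^{y}
  u_xyy = - x^{2} y \cos{\left(x y \right)} - 2 x \sin{\left(x y \right)}
  u_xxx = - y^{3} \cos{\left(x y \right)}
Terms:
  1/3·u_x = \frac{2 x}{3} + \frac{y \cos{\left(x y \right)}}{3}
  1/2·u_yyy = - \frac{x^{3} \cos{\left(x y \right)}}{2} + \frac{e^{y}}{2}
  2/3·u_xyy = - \frac{2 x \left(x y \cos{\left(x y \right)} + 2 \sin{\left(x y \right)}\right)}{3}
  4·u_xxx = - 4 y^{3} \cos{\left(x y \right)}
Sum: LHS = - \frac{x^{3} \cos{\left(x y \right)}}{2} - \frac{2 x \left(x y \cos{\left(x y \right)} + 2 \sin{\left(x y \right)}\right)}{3} + \frac{2 x}{3} - 4 y^{3} \cos{\left(x y \right)} + \frac{y \cos{\left(x y \right)}}{3} + \frac{e^{y}}{2}
This is exactly the given right-hand side, so u is a solution.

Answer: Yes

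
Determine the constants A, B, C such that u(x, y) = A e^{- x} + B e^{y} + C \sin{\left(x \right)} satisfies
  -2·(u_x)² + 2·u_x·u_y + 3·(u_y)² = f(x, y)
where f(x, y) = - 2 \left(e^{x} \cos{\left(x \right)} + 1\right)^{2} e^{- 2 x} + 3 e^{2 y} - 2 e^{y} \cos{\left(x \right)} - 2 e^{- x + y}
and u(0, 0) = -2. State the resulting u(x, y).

Substitute the ansatz u = A e^{- x} + B e^{y} + C \sin{\left(x \right)} into the left-hand side.
Derivatives of the ansatz:
  u_x = - A e^{- x} + C \cos{\left(x \right)}
  u_y = B e^{y}
Term by term:
  -2·(u_x)² = - 2 A^{2} e^{- 2 x} + 4 A C e^{- x} \cos{\left(x \right)} - 2 C^{2} \cos^{2}{\left(x \right)}
  2·u_x·u_y = - 2 A B e^{- x} e^{y} + 2 B C e^{y} \cos{\left(x \right)}
  3·(u_y)² = 3 B^{2} e^{2 y}
So the left-hand side equals
  - 2 A^{2} e^{- 2 x} - 2 A B e^{- x} e^{y} + 4 A C e^{- x} \cos{\left(x \right)} + 3 B^{2} e^{2 y} + 2 B C e^{y} \cos{\left(x \right)} - 2 C^{2} \cos^{2}{\left(x \right)}
This must equal f(x, y) identically; expanded, f = 3 e^{2 y} - 2 e^{y} \cos{\left(x \right)} - 2 \cos^{2}{\left(x \right)} - 2 e^{- x} e^{y} - 4 e^{- x} \cos{\left(x \right)} - 2 e^{- 2 x}.
Matching coefficients of the independent functions:
  [e^{- x} e^{y}]:  - 2 A B = -2
  [e^{- x} \cos{\left(x \right)}]:  4 A C = -4
  [e^{y} \cos{\left(x \right)}]:  2 B C = -2
  [e^{- 2 x}]:  - 2 A^{2} = -2
  [e^{2 y}]:  3 B^{2} = 3
  [\cos^{2}{\left(x \right)}]:  - 2 C^{2} = -2
These equations allow (A, B, C) = (-1, -1, 1) or (1, 1, -1).
Impose the point condition(s):
  u(0, 0) = -2  ⟹  A + B = -2
Only A = -1, B = -1, C = 1 satisfies everything.
Hence u(x, y) = - e^{y} + \sin{\left(x \right)} - e^{- x}.

Answer: u(x, y) = - e^{y} + \sin{\left(x \right)} - e^{- x}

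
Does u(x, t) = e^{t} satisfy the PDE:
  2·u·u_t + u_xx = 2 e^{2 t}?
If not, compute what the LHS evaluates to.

Evaluate each term of the left-hand side for u = e^{t}.
Derivatives:
  u_t = e^{t}
  u_xx = 0
Terms:
  2·u·u_t = 2 e^{2 t}
  u_xx = 0
Sum: LHS = 2 e^{2 t}
This is exactly the given right-hand side, so u is a solution.

Answer: Yes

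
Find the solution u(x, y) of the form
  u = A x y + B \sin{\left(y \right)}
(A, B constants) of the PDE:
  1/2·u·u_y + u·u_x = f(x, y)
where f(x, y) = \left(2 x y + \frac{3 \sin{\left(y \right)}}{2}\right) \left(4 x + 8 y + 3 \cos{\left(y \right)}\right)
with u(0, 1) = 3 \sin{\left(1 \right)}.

Substitute the ansatz u = A x y + B \sin{\left(y \right)} into the left-hand side.
Derivatives of the ansatz:
  u_y = A x + B \cos{\left(y \right)}
  u_x = A y
Term by term:
  1/2·u·u_y = \frac{A^{2} x^{2} y}{2} + \frac{A B x y \cos{\left(y \right)}}{2} + \frac{A B x \sin{\left(y \right)}}{2} + \frac{B^{2} \sin{\left(y \right)} \cos{\left(y \right)}}{2}
  u·u_x = A^{2} x y^{2} + A B y \sin{\left(y \right)}
So the left-hand side equals
  \frac{A^{2} x^{2} y}{2} + A^{2} x y^{2} + \frac{A B x y \cos{\left(y \right)}}{2} + \frac{A B x \sin{\left(y \right)}}{2} + A B y \sin{\left(y \right)} + \frac{B^{2} \sin{\left(y \right)} \cos{\left(y \right)}}{2}
This must equal f(x, y) identically; expanded, f = 8 x^{2} y + 16 x y^{2} + 6 x y \cos{\left(y \right)} + 6 x \sin{\left(y \right)} + 12 y \sin{\left(y \right)} + \frac{9 \sin{\left(y \right)} \cos{\left(y \right)}}{2}.
Matching coefficients of the independent functions:
  [x y^{2}]:  A^{2} = 16
  [x \sin{\left(y \right)}, x y \cos{\left(y \right)}]:  \frac{A B}{2} = 6
  [x^{2} y]:  \frac{A^{2}}{2} = 8
  [y \sin{\left(y \right)}]:  A B = 12
  [\sin{\left(y \right)} \cos{\left(y \right)}]:  \frac{B^{2}}{2} = \frac{9}{2}
These equations allow (A, B) = (-4, -3) or (4, 3).
Impose the point condition(s):
  u(0, 1) = 3 \sin{\left(1 \right)}  ⟹  B \sin{\left(1 \right)} = 3 \sin{\left(1 \right)}
Only A = 4, B = 3 satisfies everything.
Hence u(x, y) = 4 x y + 3 \sin{\left(y \right)}.

Answer: u(x, y) = 4 x y + 3 \sin{\left(y \right)}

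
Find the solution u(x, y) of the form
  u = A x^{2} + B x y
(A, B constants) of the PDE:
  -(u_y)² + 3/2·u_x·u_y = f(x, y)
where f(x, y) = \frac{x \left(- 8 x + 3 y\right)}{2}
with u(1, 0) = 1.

Substitute the ansatz u = A x^{2} + B x y into the left-hand side.
Derivatives of the ansatz:
  u_y = B x
  u_x = 2 A x + B y
Term by term:
  -(u_y)² = - B^{2} x^{2}
  3/2·u_x·u_y = 3 A B x^{2} + \frac{3 B^{2} x y}{2}
So the left-hand side equals
  3 A B x^{2} - B^{2} x^{2} + \frac{3 B^{2} x y}{2}
This must equal f(x, y) identically; expanded, f = - 4 x^{2} + \frac{3 x y}{2}.
Matching coefficients of the independent functions:
  [x^{2}]:  3 A B - B^{2} = -4
  [x y]:  \frac{3 B^{2}}{2} = \frac{3}{2}
These equations allow (A, B) = (-1, 1) or (1, -1).
Impose the point condition(s):
  u(1, 0) = 1  ⟹  A = 1
Only A = 1, B = -1 satisfies everything.
Hence u(x, y) = x^{2} - x y.

Answer: u(x, y) = x^{2} - x y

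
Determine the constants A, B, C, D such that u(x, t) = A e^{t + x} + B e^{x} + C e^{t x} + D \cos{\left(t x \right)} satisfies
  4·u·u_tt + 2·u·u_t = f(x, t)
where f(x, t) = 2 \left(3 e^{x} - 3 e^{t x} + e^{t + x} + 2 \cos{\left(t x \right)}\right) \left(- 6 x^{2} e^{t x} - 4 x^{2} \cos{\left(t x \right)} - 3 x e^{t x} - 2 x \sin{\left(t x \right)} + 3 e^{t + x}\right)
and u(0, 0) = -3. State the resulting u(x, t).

Substitute the ansatz u = A e^{t + x} + B e^{x} + C e^{t x} + D \cos{\left(t x \right)} into the left-hand side.
Derivatives of the ansatz:
  u_tt = A e^{t} e^{x} + C x^{2} e^{t x} - D x^{2} \cos{\left(t x \right)}
  u_t = A e^{t} e^{x} + C x e^{t x} - D x \sin{\left(t x \right)}
Term by term:
  4·u·u_tt = 4 A^{2} e^{2 t} e^{2 x} + 4 A B e^{t} e^{2 x} + 4 A C x^{2} e^{t} e^{x} e^{t x} + 4 A C e^{t} e^{x} e^{t x} - 4 A D x^{2} e^{t} e^{x} \cos{\left(t x \right)} + 4 A D e^{t} e^{x} \cos{\left(t x \right)} + 4 B C x^{2} e^{x} e^{t x} - 4 B D x^{2} e^{x} \cos{\left(t x \right)} + 4 C^{2} x^{2} e^{2 t x} - 4 D^{2} x^{2} \cos^{2}{\left(t x \right)}
  2·u·u_t = 2 A^{2} e^{2 t} e^{2 x} + 2 A B e^{t} e^{2 x} + 2 A C x e^{t} e^{x} e^{t x} + 2 A C e^{t} e^{x} e^{t x} - 2 A D x e^{t} e^{x} \sin{\left(t x \right)} + 2 A D e^{t} e^{x} \cos{\left(t x \right)} + 2 B C x e^{x} e^{t x} - 2 B D x e^{x} \sin{\left(t x \right)} + 2 C^{2} x e^{2 t x} - 2 C D x e^{t x} \sin{\left(t x \right)} + 2 C D x e^{t x} \cos{\left(t x \right)} - 2 D^{2} x \sin{\left(t x \right)} \cos{\left(t x \right)}
So the left-hand side equals
  6 A^{2} e^{2 t} e^{2 x} + 6 A B e^{t} e^{2 x} + 4 A C x^{2} e^{t} e^{x} e^{t x} + 2 A C x e^{t} e^{x} e^{t x} + 6 A C e^{t} e^{x} e^{t x} - 4 A D x^{2} e^{t} e^{x} \cos{\left(t x \right)} - 2 A D x e^{t} e^{x} \sin{\left(t x \right)} + 6 A D e^{t} e^{x} \cos{\left(t x \right)} + 4 B C x^{2} e^{x} e^{t x} + 2 B C x e^{x} e^{t x} - 4 B D x^{2} e^{x} \cos{\left(t x \right)} - 2 B D x e^{x} \sin{\left(t x \right)} + 4 C^{2} x^{2} e^{2 t x} + 2 C^{2} x e^{2 t x} - 2 C D x e^{t x} \sin{\left(t x \right)} + 2 C D x e^{t x} \cos{\left(t x \right)} - 4 D^{2} x^{2} \cos^{2}{\left(t x \right)} - 2 D^{2} x \sin{\left(t x \right)} \cos{\left(t x \right)}
This must equal f(x, t) identically; expanded, f = - 12 x^{2} e^{t} e^{x} e^{t x} - 8 x^{2} e^{t} e^{x} \cos{\left(t x \right)} - 36 x^{2} e^{x} e^{t x} - 24 x^{2} e^{x} \cos{\left(t x \right)} + 36 x^{2} e^{2 t x} - 16 x^{2} \cos^{2}{\left(t x \right)} - 6 x e^{t} e^{x} e^{t x} - 4 x e^{t} e^{x} \sin{\left(t x \right)} - 18 x e^{x} e^{t x} - 12 x e^{x} \sin{\left(t x \right)} + 18 x e^{2 t x} + 12 x e^{t x} \sin{\left(t x \right)} - 12 x e^{t x} \cos{\left(t x \right)} - 8 x \sin{\left(t x \right)} \cos{\left(t x \right)} + 6 e^{2 t} e^{2 x} + 18 e^{t} e^{2 x} - 18 e^{t} e^{x} e^{t x} + 12 e^{t} e^{x} \cos{\left(t x \right)}.
Matching coefficients of the independent functions:
(each divided by its leading coefficient; functions giving the same equation are listed together)
  [x e^{2 t x}, x^{2} e^{2 t x}]:  C^{2} - 9 = 0
  [x^{2} \cos^{2}{\left(t x \right)}, x \sin{\left(t x \right)} \cos{\left(t x \right)}]:  D^{2} - 4 = 0
  [e^{t} e^{2 x}]:  A B - 3 = 0
  [e^{2 t} e^{2 x}]:  A^{2} - 1 = 0
  [x e^{x} e^{t x}, x^{2} e^{x} e^{t x}]:  B C + 9 = 0
  [x e^{x} \sin{\left(t x \right)}, x^{2} e^{x} \cos{\left(t x \right)}]:  B D - 6 = 0
  [x e^{t x} \sin{\left(t x \right)}, x e^{t x} \cos{\left(t x \right)}]:  C D + 6 = 0
  [e^{t} e^{x} e^{t x}, x e^{t} e^{x} e^{t x}, x^{2} e^{t} e^{x} e^{t x}]:  A C + 3 = 0
  [e^{t} e^{x} \cos{\left(t x \right)}, x e^{t} e^{x} \sin{\left(t x \right)}, x^{2} e^{t} e^{x} \cos{\left(t x \right)}]:  A D - 2 = 0
These equations allow (A, B, C, D) = (-1, -3, 3, -2) or (1, 3, -3, 2).
Impose the point condition(s):
  u(0, 0) = -3  ⟹  A + B + C + D = -3
Only A = -1, B = -3, C = 3, D = -2 satisfies everything.
Hence u(x, t) = - 3 e^{x} + 3 e^{t x} - e^{t + x} - 2 \cos{\left(t x \right)}.

Answer: u(x, t) = - 3 e^{x} + 3 e^{t x} - e^{t + x} - 2 \cos{\left(t x \right)}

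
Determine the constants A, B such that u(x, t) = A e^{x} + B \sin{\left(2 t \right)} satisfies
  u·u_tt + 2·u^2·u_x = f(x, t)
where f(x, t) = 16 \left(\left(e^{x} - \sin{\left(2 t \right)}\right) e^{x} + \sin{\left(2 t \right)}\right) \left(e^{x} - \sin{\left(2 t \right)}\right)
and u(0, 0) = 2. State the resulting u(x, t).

Substitute the ansatz u = A e^{x} + B \sin{\left(2 t \right)} into the left-hand side.
Derivatives of the ansatz:
  u_tt = - 4 B \sin{\left(2 t \right)}
  u_x = A e^{x}
Term by term:
  u·u_tt = - 4 A B e^{x} \sin{\left(2 t \right)} - 4 B^{2} \sin^{2}{\left(2 t \right)}
  2·u^2·u_x = 2 A^{3} e^{3 x} + 4 A^{2} B e^{2 x} \sin{\left(2 t \right)} + 2 A B^{2} e^{x} \sin^{2}{\left(2 t \right)}
So the left-hand side equals
  2 A^{3} e^{3 x} + 4 A^{2} B e^{2 x} \sin{\left(2 t \right)} + 2 A B^{2} e^{x} \sin^{2}{\left(2 t \right)} - 4 A B e^{x} \sin{\left(2 t \right)} - 4 B^{2} \sin^{2}{\left(2 t \right)}
This must equal f(x, t) identically; expanded, f = 16 e^{3 x} - 32 e^{2 x} \sin{\left(2 t \right)} + 16 e^{x} \sin^{2}{\left(2 t \right)} + 16 e^{x} \sin{\left(2 t \right)} - 16 \sin^{2}{\left(2 t \right)}.
Matching coefficients of the independent functions:
  [e^{x} \sin{\left(2 t \right)}]:  - 4 A B = 16
  [e^{x} \sin^{2}{\left(2 t \right)}]:  2 A B^{2} = 16
  [e^{2 x} \sin{\left(2 t \right)}]:  4 A^{2} B = -32
  [e^{3 x}]:  2 A^{3} = 16
  [\sin^{2}{\left(2 t \right)}]:  - 4 B^{2} = -16
Solving: A = 2, B = -2.
Check against the point condition:
  u(0, 0) = 2  ⟹  A = 2  ✓
Hence u(x, t) = 2 e^{x} - 2 \sin{\left(2 t \right)}.

Answer: u(x, t) = 2 e^{x} - 2 \sin{\left(2 t \right)}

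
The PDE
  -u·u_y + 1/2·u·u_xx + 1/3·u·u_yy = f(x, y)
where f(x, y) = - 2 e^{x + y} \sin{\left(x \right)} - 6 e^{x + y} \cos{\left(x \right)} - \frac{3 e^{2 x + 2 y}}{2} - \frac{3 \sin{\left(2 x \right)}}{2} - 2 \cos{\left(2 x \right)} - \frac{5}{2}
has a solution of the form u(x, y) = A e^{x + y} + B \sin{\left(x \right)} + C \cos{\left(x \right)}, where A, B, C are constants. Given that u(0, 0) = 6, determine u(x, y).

Substitute the ansatz u = A e^{x + y} + B \sin{\left(x \right)} + C \cos{\left(x \right)} into the left-hand side.
Derivatives of the ansatz:
  u_y = A e^{x} e^{y}
  u_xx = A e^{x} e^{y} - B \sin{\left(x \right)} - C \cos{\left(x \right)}
  u_yy = A e^{x} e^{y}
Term by term:
  -u·u_y = - A^{2} e^{2 x} e^{2 y} - A B e^{x} e^{y} \sin{\left(x \right)} - A C e^{x} e^{y} \cos{\left(x \right)}
  1/2·u·u_xx = \frac{A^{2} e^{2 x} e^{2 y}}{2} - \frac{B^{2} \sin^{2}{\left(x \right)}}{2} - B C \sin{\left(x \right)} \cos{\left(x \right)} - \frac{C^{2} \cos^{2}{\left(x \right)}}{2}
  1/3·u·u_yy = \frac{A^{2} e^{2 x} e^{2 y}}{3} + \frac{A B e^{x} e^{y} \sin{\left(x \right)}}{3} + \frac{A C e^{x} e^{y} \cos{\left(x \right)}}{3}
So the left-hand side equals
  - \frac{A^{2} e^{2 x} e^{2 y}}{6} - \frac{2 A B e^{x} e^{y} \sin{\left(x \right)}}{3} - \frac{2 A C e^{x} e^{y} \cos{\left(x \right)}}{3} - \frac{B^{2} \sin^{2}{\left(x \right)}}{2} - B C \sin{\left(x \right)} \cos{\left(x \right)} - \frac{C^{2} \cos^{2}{\left(x \right)}}{2}
This must equal f(x, y) identically; expanded, f = - \frac{3 e^{2 x} e^{2 y}}{2} - 2 e^{x} e^{y} \sin{\left(x \right)} - 6 e^{x} e^{y} \cos{\left(x \right)} - \frac{\sin^{2}{\left(x \right)}}{2} - 3 \sin{\left(x \right)} \cos{\left(x \right)} - \frac{9 \cos^{2}{\left(x \right)}}{2}.
Matching coefficients of the independent functions:
  [e^{2 x} e^{2 y}]:  - \frac{A^{2}}{6} = - \frac{3}{2}
  [\sin{\left(x \right)} \cos{\left(x \right)}]:  - B C = -3
  [e^{x} e^{y} \sin{\left(x \right)}]:  - \frac{2 A B}{3} = -2
  [e^{x} e^{y} \cos{\left(x \right)}]:  - \frac{2 A C}{3} = -6
  [\sin^{2}{\left(x \right)}]:  - \frac{B^{2}}{2} = - \frac{1}{2}
  [\cos^{2}{\left(x \right)}]:  - \frac{C^{2}}{2} = - \frac{9}{2}
These equations allow (A, B, C) = (-3, -1, -3) or (3, 1, 3).
Impose the point condition(s):
  u(0, 0) = 6  ⟹  A + C = 6
Only A = 3, B = 1, C = 3 satisfies everything.
Hence u(x, y) = 3 e^{x + y} + \sin{\left(x \right)} + 3 \cos{\left(x \right)}.

Answer: u(x, y) = 3 e^{x + y} + \sin{\left(x \right)} + 3 \cos{\left(x \right)}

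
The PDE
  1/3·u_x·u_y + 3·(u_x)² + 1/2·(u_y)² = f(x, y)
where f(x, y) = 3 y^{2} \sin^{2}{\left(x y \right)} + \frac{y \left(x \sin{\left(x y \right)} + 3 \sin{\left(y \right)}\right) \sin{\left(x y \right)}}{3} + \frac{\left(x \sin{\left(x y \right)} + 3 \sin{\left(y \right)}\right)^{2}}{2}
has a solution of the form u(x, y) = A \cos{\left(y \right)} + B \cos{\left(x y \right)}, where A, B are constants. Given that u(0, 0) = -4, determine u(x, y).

Substitute the ansatz u = A \cos{\left(y \right)} + B \cos{\left(x y \right)} into the left-hand side.
Derivatives of the ansatz:
  u_x = - B y \sin{\left(x y \right)}
  u_y = - A \sin{\left(y \right)} - B x \sin{\left(x y \right)}
Term by term:
  1/3·u_x·u_y = \frac{A B y \sin{\left(y \right)} \sin{\left(x y \right)}}{3} + \frac{B^{2} x y \sin^{2}{\left(x y \right)}}{3}
  3·(u_x)² = 3 B^{2} y^{2} \sin^{2}{\left(x y \right)}
  1/2·(u_y)² = \frac{A^{2} \sin^{2}{\left(y \right)}}{2} + A B x \sin{\left(y \right)} \sin{\left(x y \right)} + \frac{B^{2} x^{2} \sin^{2}{\left(x y \right)}}{2}
So the left-hand side equals
  \frac{A^{2} \sin^{2}{\left(y \right)}}{2} + A B x \sin{\left(y \right)} \sin{\left(x y \right)} + \frac{A B y \sin{\left(y \right)} \sin{\left(x y \right)}}{3} + \frac{B^{2} x^{2} \sin^{2}{\left(x y \right)}}{2} + \frac{B^{2} x y \sin^{2}{\left(x y \right)}}{3} + 3 B^{2} y^{2} \sin^{2}{\left(x y \right)}
This must equal f(x, y) identically; expanded, f = \frac{x^{2} \sin^{2}{\left(x y \right)}}{2} + \frac{x y \sin^{2}{\left(x y \right)}}{3} + 3 x \sin{\left(y \right)} \sin{\left(x y \right)} + 3 y^{2} \sin^{2}{\left(x y \right)} + y \sin{\left(y \right)} \sin{\left(x y \right)} + \frac{9 \sin^{2}{\left(y \right)}}{2}.
Matching coefficients of the independent functions:
  [x^{2} \sin^{2}{\left(x y \right)}]:  \frac{B^{2}}{2} = \frac{1}{2}
  [y^{2} \sin^{2}{\left(x y \right)}]:  3 B^{2} = 3
  [x y \sin^{2}{\left(x y \right)}]:  \frac{B^{2}}{3} = \frac{1}{3}
  [x \sin{\left(y \right)} \sin{\left(x y \right)}]:  A B = 3
  [y \sin{\left(y \right)} \sin{\left(x y \right)}]:  \frac{A B}{3} = 1
  [\sin^{2}{\left(y \right)}]:  \frac{A^{2}}{2} = \frac{9}{2}
These equations allow (A, B) = (-3, -1) or (3, 1).
Impose the point condition(s):
  u(0, 0) = -4  ⟹  A + B = -4
Only A = -3, B = -1 satisfies everything.
Hence u(x, y) = - 3 \cos{\left(y \right)} - \cos{\left(x y \right)}.

Answer: u(x, y) = - 3 \cos{\left(y \right)} - \cos{\left(x y \right)}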